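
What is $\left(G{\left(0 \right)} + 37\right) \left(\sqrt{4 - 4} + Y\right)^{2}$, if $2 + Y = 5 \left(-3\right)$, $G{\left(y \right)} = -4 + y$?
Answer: $9537$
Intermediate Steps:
$Y = -17$ ($Y = -2 + 5 \left(-3\right) = -2 - 15 = -17$)
$\left(G{\left(0 \right)} + 37\right) \left(\sqrt{4 - 4} + Y\right)^{2} = \left(\left(-4 + 0\right) + 37\right) \left(\sqrt{4 - 4} - 17\right)^{2} = \left(-4 + 37\right) \left(\sqrt{0} - 17\right)^{2} = 33 \left(0 - 17\right)^{2} = 33 \left(-17\right)^{2} = 33 \cdot 289 = 9537$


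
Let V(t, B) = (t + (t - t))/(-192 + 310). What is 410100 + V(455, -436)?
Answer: 48392255/118 ≈ 4.1010e+5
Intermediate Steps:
V(t, B) = t/118 (V(t, B) = (t + 0)/118 = t*(1/118) = t/118)
410100 + V(455, -436) = 410100 + (1/118)*455 = 410100 + 455/118 = 48392255/118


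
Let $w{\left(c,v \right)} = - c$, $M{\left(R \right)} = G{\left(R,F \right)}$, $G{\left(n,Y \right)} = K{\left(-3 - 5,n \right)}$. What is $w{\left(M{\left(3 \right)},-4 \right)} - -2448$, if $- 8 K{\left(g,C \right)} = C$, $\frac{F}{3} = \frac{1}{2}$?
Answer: $\frac{19587}{8} \approx 2448.4$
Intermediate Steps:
$F = \frac{3}{2} \approx 1.5$
$K{\left(g,C \right)} = - \frac{C}{8}$
$G{\left(n,Y \right)} = - \frac{n}{8}$
$M{\left(R \right)} = - \frac{R}{8}$
$w{\left(M{\left(3 \right)},-4 \right)} - -2448 = - \frac{\left(-1\right) 3}{8} - -2448 = \left(-1\right) \left(- \frac{3}{8}\right) + 2448 = \frac{3}{8} + 2448 = \frac{19587}{8}$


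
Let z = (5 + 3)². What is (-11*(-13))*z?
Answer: 9152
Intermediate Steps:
z = 64 (z = 8² = 64)
(-11*(-13))*z = -11*(-13)*64 = 143*64 = 9152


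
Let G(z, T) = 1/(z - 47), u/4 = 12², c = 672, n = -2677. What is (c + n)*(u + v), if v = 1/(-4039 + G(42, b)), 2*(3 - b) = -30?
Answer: -23323946455/20196 ≈ -1.1549e+6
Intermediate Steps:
b = 18 (b = 3 - ½*(-30) = 3 + 15 = 18)
u = 576 (u = 4*12² = 4*144 = 576)
G(z, T) = 1/(-47 + z)
v = -5/20196 (v = 1/(-4039 + 1/(-47 + 42)) = 1/(-4039 + 1/(-5)) = 1/(-4039 - ⅕) = 1/(-20196/5) = -5/20196 ≈ -0.00024757)
(c + n)*(u + v) = (672 - 2677)*(576 - 5/20196) = -2005*11632891/20196 = -23323946455/20196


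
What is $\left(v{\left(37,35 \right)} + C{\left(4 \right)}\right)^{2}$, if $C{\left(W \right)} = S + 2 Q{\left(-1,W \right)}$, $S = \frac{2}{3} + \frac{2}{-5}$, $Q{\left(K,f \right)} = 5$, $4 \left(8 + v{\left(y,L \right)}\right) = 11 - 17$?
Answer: $\frac{529}{900} \approx 0.58778$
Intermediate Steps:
$v{\left(y,L \right)} = - \frac{19}{2}$ ($v{\left(y,L \right)} = -8 + \frac{11 - 17}{4} = -8 + \frac{1}{4} \left(-6\right) = -8 - \frac{3}{2} = - \frac{19}{2}$)
$S = \frac{4}{15}$ ($S = 2 \cdot \frac{1}{3} + 2 \left(- \frac{1}{5}\right) = \frac{2}{3} - \frac{2}{5} = \frac{4}{15} \approx 0.26667$)
$C{\left(W \right)} = \frac{154}{15}$ ($C{\left(W \right)} = \frac{4}{15} + 2 \cdot 5 = \frac{4}{15} + 10 = \frac{154}{15}$)
$\left(v{\left(37,35 \right)} + C{\left(4 \right)}\right)^{2} = \left(- \frac{19}{2} + \frac{154}{15}\right)^{2} = \left(\frac{23}{30}\right)^{2} = \frac{529}{900}$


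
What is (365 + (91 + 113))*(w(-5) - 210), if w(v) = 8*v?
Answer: -142250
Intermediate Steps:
(365 + (91 + 113))*(w(-5) - 210) = (365 + (91 + 113))*(8*(-5) - 210) = (365 + 204)*(-40 - 210) = 569*(-250) = -142250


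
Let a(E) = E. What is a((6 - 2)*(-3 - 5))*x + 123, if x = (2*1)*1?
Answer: 59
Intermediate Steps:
x = 2 (x = 2*1 = 2)
a((6 - 2)*(-3 - 5))*x + 123 = ((6 - 2)*(-3 - 5))*2 + 123 = (4*(-8))*2 + 123 = -32*2 + 123 = -64 + 123 = 59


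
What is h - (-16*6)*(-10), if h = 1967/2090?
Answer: -2004433/2090 ≈ -959.06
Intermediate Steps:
h = 1967/2090 (h = 1967*(1/2090) = 1967/2090 ≈ 0.94115)
h - (-16*6)*(-10) = 1967/2090 - (-16*6)*(-10) = 1967/2090 - (-96)*(-10) = 1967/2090 - 1*960 = 1967/2090 - 960 = -2004433/2090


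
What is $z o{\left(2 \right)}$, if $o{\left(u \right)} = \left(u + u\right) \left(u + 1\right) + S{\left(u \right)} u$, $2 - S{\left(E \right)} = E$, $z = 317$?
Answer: $3804$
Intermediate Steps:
$S{\left(E \right)} = 2 - E$
$o{\left(u \right)} = u \left(2 - u\right) + 2 u \left(1 + u\right)$ ($o{\left(u \right)} = \left(u + u\right) \left(u + 1\right) + \left(2 - u\right) u = 2 u \left(1 + u\right) + u \left(2 - u\right) = u \left(2 - u\right) + 2 u \left(1 + u\right)$)
$z o{\left(2 \right)} = 317 \cdot 2 \left(4 + 2\right) = 317 \cdot 2 \cdot 6 = 317 \cdot 12 = 3804$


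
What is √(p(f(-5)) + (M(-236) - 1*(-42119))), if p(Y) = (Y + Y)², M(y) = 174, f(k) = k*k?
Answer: 9*√553 ≈ 211.64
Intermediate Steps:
f(k) = k²
p(Y) = 4*Y² (p(Y) = (2*Y)² = 4*Y²)
√(p(f(-5)) + (M(-236) - 1*(-42119))) = √(4*((-5)²)² + (174 - 1*(-42119))) = √(4*25² + (174 + 42119)) = √(4*625 + 42293) = √(2500 + 42293) = √44793 = 9*√553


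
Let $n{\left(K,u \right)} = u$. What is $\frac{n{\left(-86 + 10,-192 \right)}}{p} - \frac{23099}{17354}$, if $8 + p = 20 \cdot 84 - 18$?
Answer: $- \frac{20768857}{14351758} \approx -1.4471$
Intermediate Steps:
$p = 1654$ ($p = -8 + \left(20 \cdot 84 - 18\right) = -8 + \left(1680 - 18\right) = -8 + 1662 = 1654$)
$\frac{n{\left(-86 + 10,-192 \right)}}{p} - \frac{23099}{17354} = - \frac{192}{1654} - \frac{23099}{17354} = \left(-192\right) \frac{1}{1654} - \frac{23099}{17354} = - \frac{96}{827} - \frac{23099}{17354} = - \frac{20768857}{14351758}$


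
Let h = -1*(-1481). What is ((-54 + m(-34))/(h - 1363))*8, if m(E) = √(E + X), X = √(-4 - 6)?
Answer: -216/59 + 4*√(-34 + I*√10)/59 ≈ -3.6427 + 0.39575*I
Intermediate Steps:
h = 1481
X = I*√10 (X = √(-10) = I*√10 ≈ 3.1623*I)
m(E) = √(E + I*√10)
((-54 + m(-34))/(h - 1363))*8 = ((-54 + √(-34 + I*√10))/(1481 - 1363))*8 = ((-54 + √(-34 + I*√10))/118)*8 = ((-54 + √(-34 + I*√10))*(1/118))*8 = (-27/59 + √(-34 + I*√10)/118)*8 = -216/59 + 4*√(-34 + I*√10)/59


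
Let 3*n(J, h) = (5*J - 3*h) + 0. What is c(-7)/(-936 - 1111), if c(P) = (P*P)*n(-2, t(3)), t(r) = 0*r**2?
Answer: 490/6141 ≈ 0.079792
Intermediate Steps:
t(r) = 0
n(J, h) = -h + 5*J/3 (n(J, h) = ((5*J - 3*h) + 0)/3 = ((-3*h + 5*J) + 0)/3 = (-3*h + 5*J)/3 = -h + 5*J/3)
c(P) = -10*P**2/3 (c(P) = (P*P)*(-1*0 + (5/3)*(-2)) = P**2*(0 - 10/3) = P**2*(-10/3) = -10*P**2/3)
c(-7)/(-936 - 1111) = (-10/3*(-7)**2)/(-936 - 1111) = (-10/3*49)/(-2047) = -1/2047*(-490/3) = 490/6141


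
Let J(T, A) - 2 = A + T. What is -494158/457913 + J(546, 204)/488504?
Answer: -30131726132/27961541519 ≈ -1.0776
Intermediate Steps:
J(T, A) = 2 + A + T (J(T, A) = 2 + (A + T) = 2 + A + T)
-494158/457913 + J(546, 204)/488504 = -494158/457913 + (2 + 204 + 546)/488504 = -494158*1/457913 + 752*(1/488504) = -494158/457913 + 94/61063 = -30131726132/27961541519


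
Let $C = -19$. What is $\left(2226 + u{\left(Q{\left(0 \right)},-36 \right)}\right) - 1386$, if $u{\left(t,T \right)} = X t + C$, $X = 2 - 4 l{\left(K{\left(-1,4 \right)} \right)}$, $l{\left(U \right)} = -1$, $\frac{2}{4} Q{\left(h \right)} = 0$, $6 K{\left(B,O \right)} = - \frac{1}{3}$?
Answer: $821$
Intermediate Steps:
$K{\left(B,O \right)} = - \frac{1}{18}$ ($K{\left(B,O \right)} = \frac{\left(-1\right) \frac{1}{3}}{6} = \frac{1}{6} \left(- \frac{1}{3}\right) = - \frac{1}{18}$)
$Q{\left(h \right)} = 0$ ($Q{\left(h \right)} = 2 \cdot 0 = 0$)
$X = 6$ ($X = 2 - -4 = 2 + 4 = 6$)
$u{\left(t,T \right)} = -19 + 6 t$ ($u{\left(t,T \right)} = 6 t - 19 = -19 + 6 t$)
$\left(2226 + u{\left(Q{\left(0 \right)},-36 \right)}\right) - 1386 = \left(2226 + \left(-19 + 6 \cdot 0\right)\right) - 1386 = \left(2226 + \left(-19 + 0\right)\right) - 1386 = \left(2226 - 19\right) - 1386 = 2207 - 1386 = 821$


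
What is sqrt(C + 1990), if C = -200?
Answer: sqrt(1790) ≈ 42.308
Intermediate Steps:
sqrt(C + 1990) = sqrt(-200 + 1990) = sqrt(1790)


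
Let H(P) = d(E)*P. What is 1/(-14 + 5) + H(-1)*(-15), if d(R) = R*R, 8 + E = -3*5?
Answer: 71414/9 ≈ 7934.9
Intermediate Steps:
E = -23 (E = -8 - 3*5 = -8 - 15 = -23)
d(R) = R²
H(P) = 529*P (H(P) = (-23)²*P = 529*P)
1/(-14 + 5) + H(-1)*(-15) = 1/(-14 + 5) + (529*(-1))*(-15) = 1/(-9) - 529*(-15) = -⅑ + 7935 = 71414/9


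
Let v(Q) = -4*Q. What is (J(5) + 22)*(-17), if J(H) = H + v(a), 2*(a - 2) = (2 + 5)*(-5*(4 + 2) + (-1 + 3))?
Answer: -6987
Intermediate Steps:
a = -96 (a = 2 + ((2 + 5)*(-5*(4 + 2) + (-1 + 3)))/2 = 2 + (7*(-5*6 + 2))/2 = 2 + (7*(-30 + 2))/2 = 2 + (7*(-28))/2 = 2 + (½)*(-196) = 2 - 98 = -96)
J(H) = 384 + H (J(H) = H - 4*(-96) = H + 384 = 384 + H)
(J(5) + 22)*(-17) = ((384 + 5) + 22)*(-17) = (389 + 22)*(-17) = 411*(-17) = -6987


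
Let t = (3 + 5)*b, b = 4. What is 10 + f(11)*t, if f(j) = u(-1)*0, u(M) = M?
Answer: 10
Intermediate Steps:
t = 32 (t = (3 + 5)*4 = 8*4 = 32)
f(j) = 0 (f(j) = -1*0 = 0)
10 + f(11)*t = 10 + 0*32 = 10 + 0 = 10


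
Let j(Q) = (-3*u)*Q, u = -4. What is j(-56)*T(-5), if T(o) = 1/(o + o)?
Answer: 336/5 ≈ 67.200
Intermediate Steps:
T(o) = 1/(2*o)
j(Q) = 12*Q (j(Q) = (-3*(-4))*Q = 12*Q)
j(-56)*T(-5) = (12*(-56))*((½)/(-5)) = -336*(-1)/5 = -672*(-⅒) = 336/5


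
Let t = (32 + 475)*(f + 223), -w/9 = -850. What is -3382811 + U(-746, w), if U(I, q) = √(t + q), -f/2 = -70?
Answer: -3382811 + 57*√59 ≈ -3.3824e+6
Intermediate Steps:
f = 140 (f = -2*(-70) = 140)
w = 7650 (w = -9*(-850) = 7650)
t = 184041 (t = (32 + 475)*(140 + 223) = 507*363 = 184041)
U(I, q) = √(184041 + q)
-3382811 + U(-746, w) = -3382811 + √(184041 + 7650) = -3382811 + √191691 = -3382811 + 57*√59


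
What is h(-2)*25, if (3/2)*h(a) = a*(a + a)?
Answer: 400/3 ≈ 133.33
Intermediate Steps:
h(a) = 4*a²/3 (h(a) = 2*(a*(a + a))/3 = 2*(a*(2*a))/3 = 2*(2*a²)/3 = 4*a²/3)
h(-2)*25 = ((4/3)*(-2)²)*25 = ((4/3)*4)*25 = (16/3)*25 = 400/3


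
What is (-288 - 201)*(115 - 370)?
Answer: 124695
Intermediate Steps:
(-288 - 201)*(115 - 370) = -489*(-255) = 124695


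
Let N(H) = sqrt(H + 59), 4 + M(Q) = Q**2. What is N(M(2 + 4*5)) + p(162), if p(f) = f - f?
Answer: 7*sqrt(11) ≈ 23.216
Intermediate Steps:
M(Q) = -4 + Q**2
p(f) = 0
N(H) = sqrt(59 + H)
N(M(2 + 4*5)) + p(162) = sqrt(59 + (-4 + (2 + 4*5)**2)) + 0 = sqrt(59 + (-4 + (2 + 20)**2)) + 0 = sqrt(59 + (-4 + 22**2)) + 0 = sqrt(59 + (-4 + 484)) + 0 = sqrt(59 + 480) + 0 = sqrt(539) + 0 = 7*sqrt(11) + 0 = 7*sqrt(11)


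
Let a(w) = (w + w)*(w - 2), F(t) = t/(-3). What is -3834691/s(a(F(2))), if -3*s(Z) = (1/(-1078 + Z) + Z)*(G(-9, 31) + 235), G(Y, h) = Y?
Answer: 500599736595/34957567 ≈ 14320.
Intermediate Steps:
F(t) = -t/3 (F(t) = t*(-⅓) = -t/3)
a(w) = 2*w*(-2 + w) (a(w) = (2*w)*(-2 + w) = 2*w*(-2 + w))
s(Z) = -226*Z/3 - 226/(3*(-1078 + Z)) (s(Z) = -(1/(-1078 + Z) + Z)*(-9 + 235)/3 = -(Z + 1/(-1078 + Z))*226/3 = -(226*Z + 226/(-1078 + Z))/3 = -226*Z/3 - 226/(3*(-1078 + Z)))
-3834691/s(a(F(2))) = -3834691*3*(-1078 + 2*(-⅓*2)*(-2 - ⅓*2))/(226*(-1 - (2*(-⅓*2)*(-2 - ⅓*2))² + 1078*(2*(-⅓*2)*(-2 - ⅓*2)))) = -3834691*3*(-1078 + 2*(-⅔)*(-2 - ⅔))/(226*(-1 - (2*(-⅔)*(-2 - ⅔))² + 1078*(2*(-⅔)*(-2 - ⅔)))) = -3834691*3*(-1078 + 2*(-⅔)*(-8/3))/(226*(-1 - (2*(-⅔)*(-8/3))² + 1078*(2*(-⅔)*(-8/3)))) = -3834691*3*(-1078 + 32/9)/(226*(-1 - (32/9)² + 1078*(32/9))) = -3834691*(-4835/(339*(-1 - 1*1024/81 + 34496/9))) = -3834691*(-4835/(339*(-1 - 1024/81 + 34496/9))) = -3834691/((226/3)*(-9/9670)*(309359/81)) = -3834691/(-34957567/130545) = -3834691*(-130545/34957567) = 500599736595/34957567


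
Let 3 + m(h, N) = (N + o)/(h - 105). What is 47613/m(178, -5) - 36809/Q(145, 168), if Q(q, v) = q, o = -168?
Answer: -518412733/56840 ≈ -9120.6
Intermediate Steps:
m(h, N) = -3 + (-168 + N)/(-105 + h) (m(h, N) = -3 + (N - 168)/(h - 105) = -3 + (-168 + N)/(-105 + h))
47613/m(178, -5) - 36809/Q(145, 168) = 47613/(((147 - 5 - 3*178)/(-105 + 178))) - 36809/145 = 47613/(((147 - 5 - 534)/73)) - 36809*1/145 = 47613/(((1/73)*(-392))) - 36809/145 = 47613/(-392/73) - 36809/145 = 47613*(-73/392) - 36809/145 = -3475749/392 - 36809/145 = -518412733/56840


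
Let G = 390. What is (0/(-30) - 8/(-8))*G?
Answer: 390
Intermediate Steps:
(0/(-30) - 8/(-8))*G = (0/(-30) - 8/(-8))*390 = (0*(-1/30) - 8*(-1/8))*390 = (0 + 1)*390 = 1*390 = 390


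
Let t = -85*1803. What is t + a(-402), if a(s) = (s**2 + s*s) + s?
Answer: 169551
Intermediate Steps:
a(s) = s + 2*s**2 (a(s) = (s**2 + s**2) + s = 2*s**2 + s = s + 2*s**2)
t = -153255
t + a(-402) = -153255 - 402*(1 + 2*(-402)) = -153255 - 402*(1 - 804) = -153255 - 402*(-803) = -153255 + 322806 = 169551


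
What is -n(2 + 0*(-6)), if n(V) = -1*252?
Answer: 252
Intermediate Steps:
n(V) = -252
-n(2 + 0*(-6)) = -1*(-252) = 252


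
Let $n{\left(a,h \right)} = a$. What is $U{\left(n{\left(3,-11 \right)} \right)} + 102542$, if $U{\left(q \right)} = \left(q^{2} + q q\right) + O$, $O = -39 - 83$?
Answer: $102438$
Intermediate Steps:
$O = -122$
$U{\left(q \right)} = -122 + 2 q^{2}$ ($U{\left(q \right)} = \left(q^{2} + q q\right) - 122 = \left(q^{2} + q^{2}\right) - 122 = 2 q^{2} - 122 = -122 + 2 q^{2}$)
$U{\left(n{\left(3,-11 \right)} \right)} + 102542 = \left(-122 + 2 \cdot 3^{2}\right) + 102542 = \left(-122 + 2 \cdot 9\right) + 102542 = \left(-122 + 18\right) + 102542 = -104 + 102542 = 102438$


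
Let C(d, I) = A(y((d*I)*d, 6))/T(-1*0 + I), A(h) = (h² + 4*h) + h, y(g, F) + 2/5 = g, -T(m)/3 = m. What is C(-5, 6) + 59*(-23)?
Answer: -594427/225 ≈ -2641.9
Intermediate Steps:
T(m) = -3*m
y(g, F) = -⅖ + g
A(h) = h² + 5*h
C(d, I) = -(-⅖ + I*d²)*(23/5 + I*d²)/(3*I) (C(d, I) = ((-⅖ + (d*I)*d)*(5 + (-⅖ + (d*I)*d)))/((-3*(-1*0 + I))) = ((-⅖ + (I*d)*d)*(5 + (-⅖ + (I*d)*d)))/((-3*(0 + I))) = ((-⅖ + I*d²)*(5 + (-⅖ + I*d²)))/((-3*I)) = ((-⅖ + I*d²)*(23/5 + I*d²))*(-1/(3*I)) = -(-⅖ + I*d²)*(23/5 + I*d²)/(3*I))
C(-5, 6) + 59*(-23) = (-7/5*(-5)² + (46/75)/6 - ⅓*6*(-5)⁴) + 59*(-23) = (-7/5*25 + (46/75)*(⅙) - ⅓*6*625) - 1357 = (-35 + 23/225 - 1250) - 1357 = -289102/225 - 1357 = -594427/225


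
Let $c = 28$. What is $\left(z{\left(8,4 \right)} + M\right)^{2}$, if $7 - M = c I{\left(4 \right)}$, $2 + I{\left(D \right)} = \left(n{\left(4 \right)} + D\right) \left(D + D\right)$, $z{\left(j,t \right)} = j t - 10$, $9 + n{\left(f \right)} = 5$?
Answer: $7225$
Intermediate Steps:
$n{\left(f \right)} = -4$ ($n{\left(f \right)} = -9 + 5 = -4$)
$z{\left(j,t \right)} = -10 + j t$ ($z{\left(j,t \right)} = j t - 10 = -10 + j t$)
$I{\left(D \right)} = -2 + 2 D \left(-4 + D\right)$ ($I{\left(D \right)} = -2 + \left(-4 + D\right) \left(D + D\right) = -2 + \left(-4 + D\right) 2 D = -2 + 2 D \left(-4 + D\right)$)
$M = 63$ ($M = 7 - 28 \left(-2 - 32 + 2 \cdot 4^{2}\right) = 7 - 28 \left(-2 - 32 + 2 \cdot 16\right) = 7 - 28 \left(-2 - 32 + 32\right) = 7 - 28 \left(-2\right) = 7 - -56 = 7 + 56 = 63$)
$\left(z{\left(8,4 \right)} + M\right)^{2} = \left(\left(-10 + 8 \cdot 4\right) + 63\right)^{2} = \left(\left(-10 + 32\right) + 63\right)^{2} = \left(22 + 63\right)^{2} = 85^{2} = 7225$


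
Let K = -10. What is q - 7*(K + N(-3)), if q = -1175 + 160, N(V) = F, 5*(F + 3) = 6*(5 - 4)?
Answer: -4662/5 ≈ -932.40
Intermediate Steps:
F = -9/5 (F = -3 + (6*(5 - 4))/5 = -3 + (6*1)/5 = -3 + (1/5)*6 = -3 + 6/5 = -9/5 ≈ -1.8000)
N(V) = -9/5
q = -1015
q - 7*(K + N(-3)) = -1015 - 7*(-10 - 9/5) = -1015 - 7*(-59)/5 = -1015 - 1*(-413/5) = -1015 + 413/5 = -4662/5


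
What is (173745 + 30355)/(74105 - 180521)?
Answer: -51025/26604 ≈ -1.9179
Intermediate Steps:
(173745 + 30355)/(74105 - 180521) = 204100/(-106416) = 204100*(-1/106416) = -51025/26604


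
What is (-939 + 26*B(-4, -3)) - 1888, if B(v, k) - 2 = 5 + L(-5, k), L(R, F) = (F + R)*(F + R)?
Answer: -981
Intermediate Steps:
L(R, F) = (F + R)²
B(v, k) = 7 + (-5 + k)² (B(v, k) = 2 + (5 + (k - 5)²) = 2 + (5 + (-5 + k)²) = 7 + (-5 + k)²)
(-939 + 26*B(-4, -3)) - 1888 = (-939 + 26*(7 + (-5 - 3)²)) - 1888 = (-939 + 26*(7 + (-8)²)) - 1888 = (-939 + 26*(7 + 64)) - 1888 = (-939 + 26*71) - 1888 = (-939 + 1846) - 1888 = 907 - 1888 = -981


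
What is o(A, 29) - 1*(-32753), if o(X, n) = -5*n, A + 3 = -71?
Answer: 32608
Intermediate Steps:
A = -74 (A = -3 - 71 = -74)
o(A, 29) - 1*(-32753) = -5*29 - 1*(-32753) = -145 + 32753 = 32608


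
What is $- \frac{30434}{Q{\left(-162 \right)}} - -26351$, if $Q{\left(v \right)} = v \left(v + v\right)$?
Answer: $\frac{691540427}{26244} \approx 26350.0$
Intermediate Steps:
$Q{\left(v \right)} = 2 v^{2}$ ($Q{\left(v \right)} = v 2 v = 2 v^{2}$)
$- \frac{30434}{Q{\left(-162 \right)}} - -26351 = - \frac{30434}{2 \left(-162\right)^{2}} - -26351 = - \frac{30434}{2 \cdot 26244} + 26351 = - \frac{30434}{52488} + 26351 = \left(-30434\right) \frac{1}{52488} + 26351 = - \frac{15217}{26244} + 26351 = \frac{691540427}{26244}$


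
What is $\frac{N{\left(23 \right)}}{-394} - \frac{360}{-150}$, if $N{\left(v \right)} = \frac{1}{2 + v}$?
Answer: $\frac{23639}{9850} \approx 2.3999$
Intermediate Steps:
$\frac{N{\left(23 \right)}}{-394} - \frac{360}{-150} = \frac{1}{\left(2 + 23\right) \left(-394\right)} - \frac{360}{-150} = \frac{1}{25} \left(- \frac{1}{394}\right) - - \frac{12}{5} = \frac{1}{25} \left(- \frac{1}{394}\right) + \frac{12}{5} = - \frac{1}{9850} + \frac{12}{5} = \frac{23639}{9850}$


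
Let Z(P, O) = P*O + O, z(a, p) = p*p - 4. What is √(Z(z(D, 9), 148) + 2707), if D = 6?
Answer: √14251 ≈ 119.38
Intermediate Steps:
z(a, p) = -4 + p² (z(a, p) = p² - 4 = -4 + p²)
Z(P, O) = O + O*P (Z(P, O) = O*P + O = O + O*P)
√(Z(z(D, 9), 148) + 2707) = √(148*(1 + (-4 + 9²)) + 2707) = √(148*(1 + (-4 + 81)) + 2707) = √(148*(1 + 77) + 2707) = √(148*78 + 2707) = √(11544 + 2707) = √14251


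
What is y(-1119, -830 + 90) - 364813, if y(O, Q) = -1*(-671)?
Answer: -364142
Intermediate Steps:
y(O, Q) = 671
y(-1119, -830 + 90) - 364813 = 671 - 364813 = -364142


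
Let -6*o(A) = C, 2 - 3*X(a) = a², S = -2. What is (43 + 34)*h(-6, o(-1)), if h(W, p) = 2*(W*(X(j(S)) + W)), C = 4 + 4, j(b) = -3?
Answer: 7700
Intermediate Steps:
X(a) = ⅔ - a²/3
C = 8
o(A) = -4/3 (o(A) = -⅙*8 = -4/3)
h(W, p) = 2*W*(-7/3 + W) (h(W, p) = 2*(W*((⅔ - ⅓*(-3)²) + W)) = 2*(W*((⅔ - ⅓*9) + W)) = 2*(W*((⅔ - 3) + W)) = 2*(W*(-7/3 + W)) = 2*W*(-7/3 + W))
(43 + 34)*h(-6, o(-1)) = (43 + 34)*((⅔)*(-6)*(-7 + 3*(-6))) = 77*((⅔)*(-6)*(-7 - 18)) = 77*((⅔)*(-6)*(-25)) = 77*100 = 7700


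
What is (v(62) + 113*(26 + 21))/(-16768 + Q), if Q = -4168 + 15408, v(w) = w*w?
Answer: -9155/5528 ≈ -1.6561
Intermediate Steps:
v(w) = w²
Q = 11240
(v(62) + 113*(26 + 21))/(-16768 + Q) = (62² + 113*(26 + 21))/(-16768 + 11240) = (3844 + 113*47)/(-5528) = (3844 + 5311)*(-1/5528) = 9155*(-1/5528) = -9155/5528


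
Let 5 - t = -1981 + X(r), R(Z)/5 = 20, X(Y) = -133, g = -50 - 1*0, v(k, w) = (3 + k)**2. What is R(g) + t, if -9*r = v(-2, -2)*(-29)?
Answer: 2219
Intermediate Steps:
g = -50 (g = -50 + 0 = -50)
r = 29/9 (r = -(3 - 2)**2*(-29)/9 = -1**2*(-29)/9 = -(-29)/9 = -1/9*(-29) = 29/9 ≈ 3.2222)
R(Z) = 100 (R(Z) = 5*20 = 100)
t = 2119 (t = 5 - (-1981 - 133) = 5 - 1*(-2114) = 5 + 2114 = 2119)
R(g) + t = 100 + 2119 = 2219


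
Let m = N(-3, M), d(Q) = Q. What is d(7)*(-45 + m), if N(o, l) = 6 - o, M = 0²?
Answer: -252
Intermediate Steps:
M = 0
m = 9 (m = 6 - 1*(-3) = 6 + 3 = 9)
d(7)*(-45 + m) = 7*(-45 + 9) = 7*(-36) = -252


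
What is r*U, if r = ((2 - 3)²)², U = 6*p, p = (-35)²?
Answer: 7350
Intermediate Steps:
p = 1225
U = 7350 (U = 6*1225 = 7350)
r = 1 (r = ((-1)²)² = 1² = 1)
r*U = 1*7350 = 7350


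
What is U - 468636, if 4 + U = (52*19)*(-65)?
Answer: -532860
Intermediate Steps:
U = -64224 (U = -4 + (52*19)*(-65) = -4 + 988*(-65) = -4 - 64220 = -64224)
U - 468636 = -64224 - 468636 = -532860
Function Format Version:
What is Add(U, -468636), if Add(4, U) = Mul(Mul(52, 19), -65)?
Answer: -532860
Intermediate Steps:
U = -64224 (U = Add(-4, Mul(Mul(52, 19), -65)) = Add(-4, Mul(988, -65)) = Add(-4, -64220) = -64224)
Add(U, -468636) = Add(-64224, -468636) = -532860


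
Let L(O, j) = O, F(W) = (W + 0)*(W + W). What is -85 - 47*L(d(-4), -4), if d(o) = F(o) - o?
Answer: -1777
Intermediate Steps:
F(W) = 2*W² (F(W) = W*(2*W) = 2*W²)
d(o) = -o + 2*o² (d(o) = 2*o² - o = -o + 2*o²)
-85 - 47*L(d(-4), -4) = -85 - (-188)*(-1 + 2*(-4)) = -85 - (-188)*(-1 - 8) = -85 - (-188)*(-9) = -85 - 47*36 = -85 - 1692 = -1777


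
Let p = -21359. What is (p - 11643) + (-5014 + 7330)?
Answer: -30686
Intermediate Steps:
(p - 11643) + (-5014 + 7330) = (-21359 - 11643) + (-5014 + 7330) = -33002 + 2316 = -30686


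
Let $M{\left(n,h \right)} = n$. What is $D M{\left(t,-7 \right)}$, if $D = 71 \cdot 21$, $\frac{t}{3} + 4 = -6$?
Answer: $-44730$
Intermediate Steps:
$t = -30$ ($t = -12 + 3 \left(-6\right) = -12 - 18 = -30$)
$D = 1491$
$D M{\left(t,-7 \right)} = 1491 \left(-30\right) = -44730$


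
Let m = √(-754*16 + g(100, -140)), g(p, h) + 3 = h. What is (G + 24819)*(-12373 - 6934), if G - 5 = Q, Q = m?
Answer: -479276968 - 19307*I*√12207 ≈ -4.7928e+8 - 2.1331e+6*I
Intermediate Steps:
g(p, h) = -3 + h
m = I*√12207 (m = √(-754*16 + (-3 - 140)) = √(-12064 - 143) = √(-12207) = I*√12207 ≈ 110.49*I)
Q = I*√12207 ≈ 110.49*I
G = 5 + I*√12207 ≈ 5.0 + 110.49*I
(G + 24819)*(-12373 - 6934) = ((5 + I*√12207) + 24819)*(-12373 - 6934) = (24824 + I*√12207)*(-19307) = -479276968 - 19307*I*√12207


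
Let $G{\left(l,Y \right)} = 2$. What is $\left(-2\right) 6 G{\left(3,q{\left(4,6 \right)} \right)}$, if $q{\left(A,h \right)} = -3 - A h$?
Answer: $-24$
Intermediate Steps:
$q{\left(A,h \right)} = -3 - A h$
$\left(-2\right) 6 G{\left(3,q{\left(4,6 \right)} \right)} = \left(-2\right) 6 \cdot 2 = \left(-12\right) 2 = -24$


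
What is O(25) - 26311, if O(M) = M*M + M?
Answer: -25661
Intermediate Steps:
O(M) = M + M² (O(M) = M² + M = M + M²)
O(25) - 26311 = 25*(1 + 25) - 26311 = 25*26 - 26311 = 650 - 26311 = -25661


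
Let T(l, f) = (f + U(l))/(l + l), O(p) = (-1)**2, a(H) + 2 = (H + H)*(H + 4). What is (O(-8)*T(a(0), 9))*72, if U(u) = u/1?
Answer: -126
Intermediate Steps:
U(u) = u (U(u) = u*1 = u)
a(H) = -2 + 2*H*(4 + H) (a(H) = -2 + (H + H)*(H + 4) = -2 + (2*H)*(4 + H) = -2 + 2*H*(4 + H))
O(p) = 1
T(l, f) = (f + l)/(2*l) (T(l, f) = (f + l)/(l + l) = (f + l)/((2*l)) = (f + l)*(1/(2*l)) = (f + l)/(2*l))
(O(-8)*T(a(0), 9))*72 = (1*((9 + (-2 + 2*0**2 + 8*0))/(2*(-2 + 2*0**2 + 8*0))))*72 = (1*((9 + (-2 + 2*0 + 0))/(2*(-2 + 2*0 + 0))))*72 = (1*((9 + (-2 + 0 + 0))/(2*(-2 + 0 + 0))))*72 = (1*((1/2)*(9 - 2)/(-2)))*72 = (1*((1/2)*(-1/2)*7))*72 = (1*(-7/4))*72 = -7/4*72 = -126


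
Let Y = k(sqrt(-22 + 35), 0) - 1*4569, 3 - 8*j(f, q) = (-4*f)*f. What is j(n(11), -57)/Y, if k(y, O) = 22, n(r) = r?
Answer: -487/36376 ≈ -0.013388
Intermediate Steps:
j(f, q) = 3/8 + f**2/2 (j(f, q) = 3/8 - (-4*f)*f/8 = 3/8 - (-1)*f**2/2 = 3/8 + f**2/2)
Y = -4547 (Y = 22 - 1*4569 = 22 - 4569 = -4547)
j(n(11), -57)/Y = (3/8 + (1/2)*11**2)/(-4547) = (3/8 + (1/2)*121)*(-1/4547) = (3/8 + 121/2)*(-1/4547) = (487/8)*(-1/4547) = -487/36376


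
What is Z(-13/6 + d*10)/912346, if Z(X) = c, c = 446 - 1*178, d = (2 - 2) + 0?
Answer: 134/456173 ≈ 0.00029375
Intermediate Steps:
d = 0 (d = 0 + 0 = 0)
c = 268 (c = 446 - 178 = 268)
Z(X) = 268
Z(-13/6 + d*10)/912346 = 268/912346 = 268*(1/912346) = 134/456173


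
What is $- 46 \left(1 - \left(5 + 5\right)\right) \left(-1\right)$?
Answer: $-414$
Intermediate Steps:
$- 46 \left(1 - \left(5 + 5\right)\right) \left(-1\right) = - 46 \left(1 - 10\right) \left(-1\right) = \left(-46\right) \left(-9\right) \left(-1\right) = 414 \left(-1\right) = -414$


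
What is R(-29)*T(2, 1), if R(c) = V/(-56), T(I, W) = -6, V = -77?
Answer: -33/4 ≈ -8.2500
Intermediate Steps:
R(c) = 11/8 (R(c) = -77/(-56) = -77*(-1/56) = 11/8)
R(-29)*T(2, 1) = (11/8)*(-6) = -33/4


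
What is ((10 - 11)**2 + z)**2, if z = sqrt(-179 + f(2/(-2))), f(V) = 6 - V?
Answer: -171 + 4*I*sqrt(43) ≈ -171.0 + 26.23*I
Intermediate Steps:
z = 2*I*sqrt(43) (z = sqrt(-179 + (6 - 2/(-2))) = sqrt(-179 + (6 - 2*(-1)/2)) = sqrt(-179 + (6 - 1*(-1))) = sqrt(-179 + (6 + 1)) = sqrt(-179 + 7) = sqrt(-172) = 2*I*sqrt(43) ≈ 13.115*I)
((10 - 11)**2 + z)**2 = ((10 - 11)**2 + 2*I*sqrt(43))**2 = ((-1)**2 + 2*I*sqrt(43))**2 = (1 + 2*I*sqrt(43))**2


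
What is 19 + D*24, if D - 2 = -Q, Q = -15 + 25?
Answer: -173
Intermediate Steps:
Q = 10
D = -8 (D = 2 - 1*10 = 2 - 10 = -8)
19 + D*24 = 19 - 8*24 = 19 - 192 = -173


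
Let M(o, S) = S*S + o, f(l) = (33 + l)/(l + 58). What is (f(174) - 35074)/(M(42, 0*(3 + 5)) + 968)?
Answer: -8136961/234320 ≈ -34.726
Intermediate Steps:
f(l) = (33 + l)/(58 + l)
M(o, S) = o + S**2 (M(o, S) = S**2 + o = o + S**2)
(f(174) - 35074)/(M(42, 0*(3 + 5)) + 968) = ((33 + 174)/(58 + 174) - 35074)/((42 + (0*(3 + 5))**2) + 968) = (207/232 - 35074)/((42 + (0*8)**2) + 968) = ((1/232)*207 - 35074)/((42 + 0**2) + 968) = (207/232 - 35074)/((42 + 0) + 968) = -8136961/(232*(42 + 968)) = -8136961/232/1010 = -8136961/232*1/1010 = -8136961/234320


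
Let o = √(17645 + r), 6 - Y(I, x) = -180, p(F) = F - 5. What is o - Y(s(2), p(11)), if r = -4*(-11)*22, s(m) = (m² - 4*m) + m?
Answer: -186 + √18613 ≈ -49.571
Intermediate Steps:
p(F) = -5 + F
s(m) = m² - 3*m
Y(I, x) = 186 (Y(I, x) = 6 - 1*(-180) = 6 + 180 = 186)
r = 968 (r = 44*22 = 968)
o = √18613 (o = √(17645 + 968) = √18613 ≈ 136.43)
o - Y(s(2), p(11)) = √18613 - 1*186 = √18613 - 186 = -186 + √18613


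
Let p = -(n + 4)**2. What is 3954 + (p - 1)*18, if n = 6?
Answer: 2136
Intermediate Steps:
p = -100 (p = -(6 + 4)**2 = -1*10**2 = -1*100 = -100)
3954 + (p - 1)*18 = 3954 + (-100 - 1)*18 = 3954 - 101*18 = 3954 - 1818 = 2136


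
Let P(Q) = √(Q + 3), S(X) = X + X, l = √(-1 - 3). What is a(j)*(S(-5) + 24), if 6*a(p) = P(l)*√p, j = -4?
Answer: 14*I*√(3 + 2*I)/3 ≈ -2.5678 + 8.481*I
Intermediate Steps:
l = 2*I (l = √(-4) = 2*I ≈ 2.0*I)
S(X) = 2*X
P(Q) = √(3 + Q)
a(p) = √p*√(3 + 2*I)/6 (a(p) = (√(3 + 2*I)*√p)/6 = (√p*√(3 + 2*I))/6 = √p*√(3 + 2*I)/6)
a(j)*(S(-5) + 24) = (√(-4)*√(3 + 2*I)/6)*(2*(-5) + 24) = ((2*I)*√(3 + 2*I)/6)*(-10 + 24) = (I*√(3 + 2*I)/3)*14 = 14*I*√(3 + 2*I)/3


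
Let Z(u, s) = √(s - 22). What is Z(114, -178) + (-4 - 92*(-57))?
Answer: 5240 + 10*I*√2 ≈ 5240.0 + 14.142*I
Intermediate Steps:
Z(u, s) = √(-22 + s)
Z(114, -178) + (-4 - 92*(-57)) = √(-22 - 178) + (-4 - 92*(-57)) = √(-200) + (-4 + 5244) = 10*I*√2 + 5240 = 5240 + 10*I*√2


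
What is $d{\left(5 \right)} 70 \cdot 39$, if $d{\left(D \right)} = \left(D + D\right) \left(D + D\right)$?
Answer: $273000$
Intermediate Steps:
$d{\left(D \right)} = 4 D^{2}$ ($d{\left(D \right)} = 2 D 2 D = 4 D^{2}$)
$d{\left(5 \right)} 70 \cdot 39 = 4 \cdot 5^{2} \cdot 70 \cdot 39 = 4 \cdot 25 \cdot 70 \cdot 39 = 100 \cdot 70 \cdot 39 = 7000 \cdot 39 = 273000$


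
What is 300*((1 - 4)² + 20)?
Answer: 8700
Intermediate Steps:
300*((1 - 4)² + 20) = 300*((-3)² + 20) = 300*(9 + 20) = 300*29 = 8700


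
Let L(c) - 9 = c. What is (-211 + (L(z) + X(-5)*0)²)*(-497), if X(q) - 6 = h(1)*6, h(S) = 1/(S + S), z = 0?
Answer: 64610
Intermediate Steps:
h(S) = 1/(2*S)
L(c) = 9 + c
X(q) = 9 (X(q) = 6 + ((½)/1)*6 = 6 + ((½)*1)*6 = 6 + (½)*6 = 6 + 3 = 9)
(-211 + (L(z) + X(-5)*0)²)*(-497) = (-211 + ((9 + 0) + 9*0)²)*(-497) = (-211 + (9 + 0)²)*(-497) = (-211 + 9²)*(-497) = (-211 + 81)*(-497) = -130*(-497) = 64610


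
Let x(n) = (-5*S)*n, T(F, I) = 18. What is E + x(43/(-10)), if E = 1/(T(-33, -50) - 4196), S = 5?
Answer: 224567/2089 ≈ 107.50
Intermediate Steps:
E = -1/4178 (E = 1/(18 - 4196) = 1/(-4178) = -1/4178 ≈ -0.00023935)
x(n) = -25*n (x(n) = (-5*5)*n = -25*n)
E + x(43/(-10)) = -1/4178 - 1075/(-10) = -1/4178 - 1075*(-1)/10 = -1/4178 - 25*(-43/10) = -1/4178 + 215/2 = 224567/2089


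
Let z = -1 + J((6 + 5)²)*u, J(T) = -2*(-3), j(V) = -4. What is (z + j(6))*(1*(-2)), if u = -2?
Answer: 34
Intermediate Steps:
J(T) = 6
z = -13 (z = -1 + 6*(-2) = -1 - 12 = -13)
(z + j(6))*(1*(-2)) = (-13 - 4)*(1*(-2)) = -17*(-2) = 34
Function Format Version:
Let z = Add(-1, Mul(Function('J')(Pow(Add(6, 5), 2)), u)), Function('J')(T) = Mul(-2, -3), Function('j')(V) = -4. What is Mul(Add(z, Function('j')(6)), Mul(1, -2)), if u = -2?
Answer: 34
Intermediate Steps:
Function('J')(T) = 6
z = -13 (z = Add(-1, Mul(6, -2)) = Add(-1, -12) = -13)
Mul(Add(z, Function('j')(6)), Mul(1, -2)) = Mul(Add(-13, -4), Mul(1, -2)) = Mul(-17, -2) = 34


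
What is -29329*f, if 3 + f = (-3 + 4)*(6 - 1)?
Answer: -58658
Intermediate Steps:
f = 2 (f = -3 + (-3 + 4)*(6 - 1) = -3 + 1*5 = -3 + 5 = 2)
-29329*f = -29329*2 = -58658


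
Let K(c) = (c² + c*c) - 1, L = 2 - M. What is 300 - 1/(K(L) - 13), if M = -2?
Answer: 5399/18 ≈ 299.94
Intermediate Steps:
L = 4 (L = 2 - 1*(-2) = 2 + 2 = 4)
K(c) = -1 + 2*c² (K(c) = (c² + c²) - 1 = 2*c² - 1 = -1 + 2*c²)
300 - 1/(K(L) - 13) = 300 - 1/((-1 + 2*4²) - 13) = 300 - 1/((-1 + 2*16) - 13) = 300 - 1/((-1 + 32) - 13) = 300 - 1/(31 - 13) = 300 - 1/18 = 5399/18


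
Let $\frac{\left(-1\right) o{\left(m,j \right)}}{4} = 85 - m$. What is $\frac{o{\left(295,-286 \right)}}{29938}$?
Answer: $\frac{420}{14969} \approx 0.028058$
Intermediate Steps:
$o{\left(m,j \right)} = -340 + 4 m$ ($o{\left(m,j \right)} = - 4 \left(85 - m\right) = -340 + 4 m$)
$\frac{o{\left(295,-286 \right)}}{29938} = \frac{-340 + 4 \cdot 295}{29938} = \left(-340 + 1180\right) \frac{1}{29938} = 840 \cdot \frac{1}{29938} = \frac{420}{14969}$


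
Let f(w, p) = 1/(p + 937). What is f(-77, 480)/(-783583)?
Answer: -1/1110337111 ≈ -9.0063e-10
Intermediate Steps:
f(w, p) = 1/(937 + p)
f(-77, 480)/(-783583) = 1/((937 + 480)*(-783583)) = -1/783583/1417 = (1/1417)*(-1/783583) = -1/1110337111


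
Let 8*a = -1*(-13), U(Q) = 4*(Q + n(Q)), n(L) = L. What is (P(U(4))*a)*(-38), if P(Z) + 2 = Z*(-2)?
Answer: 8151/2 ≈ 4075.5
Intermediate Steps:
U(Q) = 8*Q (U(Q) = 4*(Q + Q) = 4*(2*Q) = 8*Q)
P(Z) = -2 - 2*Z (P(Z) = -2 + Z*(-2) = -2 - 2*Z)
a = 13/8 (a = (-1*(-13))/8 = (1/8)*13 = 13/8 ≈ 1.6250)
(P(U(4))*a)*(-38) = ((-2 - 16*4)*(13/8))*(-38) = ((-2 - 2*32)*(13/8))*(-38) = ((-2 - 64)*(13/8))*(-38) = -66*13/8*(-38) = -429/4*(-38) = 8151/2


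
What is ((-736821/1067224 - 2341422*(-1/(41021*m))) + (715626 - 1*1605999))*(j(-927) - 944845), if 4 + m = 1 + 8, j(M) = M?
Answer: 46081333927447360372191/54723244630 ≈ 8.4208e+11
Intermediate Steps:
m = 5 (m = -4 + (1 + 8) = -4 + 9 = 5)
((-736821/1067224 - 2341422*(-1/(41021*m))) + (715626 - 1*1605999))*(j(-927) - 944845) = ((-736821/1067224 - 2341422/(5*(-41021))) + (715626 - 1*1605999))*(-927 - 944845) = ((-736821*1/1067224 - 2341422/(-205105)) + (715626 - 1605999))*(-945772) = ((-736821/1067224 - 2341422*(-1/205105)) - 890373)*(-945772) = ((-736821/1067224 + 2341422/205105) - 890373)*(-945772) = (2347696081323/218892978520 - 890373)*(-945772) = -194894050267706637/218892978520*(-945772) = 46081333927447360372191/54723244630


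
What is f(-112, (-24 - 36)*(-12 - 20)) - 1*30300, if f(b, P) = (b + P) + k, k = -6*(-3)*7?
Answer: -28366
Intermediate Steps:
k = 126 (k = 18*7 = 126)
f(b, P) = 126 + P + b (f(b, P) = (b + P) + 126 = (P + b) + 126 = 126 + P + b)
f(-112, (-24 - 36)*(-12 - 20)) - 1*30300 = (126 + (-24 - 36)*(-12 - 20) - 112) - 1*30300 = (126 - 60*(-32) - 112) - 30300 = (126 + 1920 - 112) - 30300 = 1934 - 30300 = -28366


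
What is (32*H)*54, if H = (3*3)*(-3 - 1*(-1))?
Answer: -31104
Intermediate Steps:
H = -18 (H = 9*(-3 + 1) = 9*(-2) = -18)
(32*H)*54 = (32*(-18))*54 = -576*54 = -31104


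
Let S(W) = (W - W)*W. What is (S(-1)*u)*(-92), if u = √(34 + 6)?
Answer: 0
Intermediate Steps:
S(W) = 0 (S(W) = 0*W = 0)
u = 2*√10 (u = √40 = 2*√10 ≈ 6.3246)
(S(-1)*u)*(-92) = (0*(2*√10))*(-92) = 0*(-92) = 0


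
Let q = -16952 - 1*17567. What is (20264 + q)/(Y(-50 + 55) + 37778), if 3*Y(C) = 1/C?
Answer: -213825/566671 ≈ -0.37734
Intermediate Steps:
Y(C) = 1/(3*C)
q = -34519 (q = -16952 - 17567 = -34519)
(20264 + q)/(Y(-50 + 55) + 37778) = (20264 - 34519)/(1/(3*(-50 + 55)) + 37778) = -14255/((⅓)/5 + 37778) = -14255/((⅓)*(⅕) + 37778) = -14255/(1/15 + 37778) = -14255/566671/15 = -14255*15/566671 = -213825/566671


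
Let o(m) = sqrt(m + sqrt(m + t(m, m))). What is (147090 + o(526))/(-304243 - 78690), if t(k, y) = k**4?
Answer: -147090/382933 - sqrt(526 + sqrt(76549609502))/382933 ≈ -0.38549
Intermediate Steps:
o(m) = sqrt(m + sqrt(m + m**4))
(147090 + o(526))/(-304243 - 78690) = (147090 + sqrt(526 + sqrt(526 + 526**4)))/(-304243 - 78690) = (147090 + sqrt(526 + sqrt(526 + 76549608976)))/(-382933) = (147090 + sqrt(526 + sqrt(76549609502)))*(-1/382933) = -147090/382933 - sqrt(526 + sqrt(76549609502))/382933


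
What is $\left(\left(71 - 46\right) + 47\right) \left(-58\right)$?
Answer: $-4176$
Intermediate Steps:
$\left(\left(71 - 46\right) + 47\right) \left(-58\right) = \left(25 + 47\right) \left(-58\right) = 72 \left(-58\right) = -4176$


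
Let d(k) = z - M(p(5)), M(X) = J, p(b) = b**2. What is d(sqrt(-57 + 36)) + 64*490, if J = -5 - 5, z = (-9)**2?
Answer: 31451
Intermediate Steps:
z = 81
J = -10
M(X) = -10
d(k) = 91 (d(k) = 81 - 1*(-10) = 81 + 10 = 91)
d(sqrt(-57 + 36)) + 64*490 = 91 + 64*490 = 91 + 31360 = 31451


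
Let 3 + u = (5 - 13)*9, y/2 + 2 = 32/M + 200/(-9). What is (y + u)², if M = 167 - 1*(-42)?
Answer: 53649214129/3538161 ≈ 15163.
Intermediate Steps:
M = 209 (M = 167 + 42 = 209)
y = -90548/1881 (y = -4 + 2*(32/209 + 200/(-9)) = -4 + 2*(32*(1/209) + 200*(-⅑)) = -4 + 2*(32/209 - 200/9) = -4 + 2*(-41512/1881) = -4 - 83024/1881 = -90548/1881 ≈ -48.138)
u = -75 (u = -3 + (5 - 13)*9 = -3 - 8*9 = -3 - 72 = -75)
(y + u)² = (-90548/1881 - 75)² = (-231623/1881)² = 53649214129/3538161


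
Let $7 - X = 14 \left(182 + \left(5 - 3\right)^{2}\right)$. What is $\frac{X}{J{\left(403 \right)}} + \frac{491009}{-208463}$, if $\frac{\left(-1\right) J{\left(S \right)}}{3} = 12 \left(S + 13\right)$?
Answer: $- \frac{6811972373}{3121941888} \approx -2.182$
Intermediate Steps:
$J{\left(S \right)} = -468 - 36 S$ ($J{\left(S \right)} = - 3 \cdot 12 \left(S + 13\right) = - 3 \cdot 12 \left(13 + S\right) = - 3 \left(156 + 12 S\right) = -468 - 36 S$)
$X = -2597$ ($X = 7 - 14 \left(182 + \left(5 - 3\right)^{2}\right) = 7 - 14 \left(182 + 2^{2}\right) = 7 - 14 \left(182 + 4\right) = 7 - 14 \cdot 186 = 7 - 2604 = -2597$)
$\frac{X}{J{\left(403 \right)}} + \frac{491009}{-208463} = - \frac{2597}{-468 - 14508} + \frac{491009}{-208463} = - \frac{2597}{-468 - 14508} + 491009 \left(- \frac{1}{208463}\right) = - \frac{2597}{-14976} - \frac{491009}{208463} = \left(-2597\right) \left(- \frac{1}{14976}\right) - \frac{491009}{208463} = \frac{2597}{14976} - \frac{491009}{208463} = - \frac{6811972373}{3121941888}$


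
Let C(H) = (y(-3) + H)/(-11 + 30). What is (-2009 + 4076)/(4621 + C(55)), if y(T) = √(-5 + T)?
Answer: 575048357/1286387554 - 13091*I*√2/1286387554 ≈ 0.44703 - 1.4392e-5*I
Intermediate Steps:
C(H) = H/19 + 2*I*√2/19 (C(H) = (√(-5 - 3) + H)/(-11 + 30) = (√(-8) + H)/19 = (2*I*√2 + H)*(1/19) = (H + 2*I*√2)*(1/19) = H/19 + 2*I*√2/19)
(-2009 + 4076)/(4621 + C(55)) = (-2009 + 4076)/(4621 + ((1/19)*55 + 2*I*√2/19)) = 2067/(4621 + (55/19 + 2*I*√2/19)) = 2067/(87854/19 + 2*I*√2/19)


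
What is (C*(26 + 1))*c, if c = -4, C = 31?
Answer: -3348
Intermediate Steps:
(C*(26 + 1))*c = (31*(26 + 1))*(-4) = (31*27)*(-4) = 837*(-4) = -3348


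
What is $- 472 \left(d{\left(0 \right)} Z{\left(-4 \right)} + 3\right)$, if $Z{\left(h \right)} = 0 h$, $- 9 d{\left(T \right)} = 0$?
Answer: $-1416$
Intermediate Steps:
$d{\left(T \right)} = 0$ ($d{\left(T \right)} = \left(- \frac{1}{9}\right) 0 = 0$)
$Z{\left(h \right)} = 0$
$- 472 \left(d{\left(0 \right)} Z{\left(-4 \right)} + 3\right) = - 472 \left(0 \cdot 0 + 3\right) = - 472 \left(0 + 3\right) = \left(-472\right) 3 = -1416$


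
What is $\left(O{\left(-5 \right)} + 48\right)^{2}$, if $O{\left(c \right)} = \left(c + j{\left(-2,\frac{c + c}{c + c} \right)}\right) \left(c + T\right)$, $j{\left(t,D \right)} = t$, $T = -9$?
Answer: $21316$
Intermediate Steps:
$O{\left(c \right)} = \left(-9 + c\right) \left(-2 + c\right)$ ($O{\left(c \right)} = \left(c - 2\right) \left(c - 9\right) = \left(-2 + c\right) \left(-9 + c\right) = \left(-9 + c\right) \left(-2 + c\right)$)
$\left(O{\left(-5 \right)} + 48\right)^{2} = \left(\left(18 + \left(-5\right)^{2} - -55\right) + 48\right)^{2} = \left(\left(18 + 25 + 55\right) + 48\right)^{2} = \left(98 + 48\right)^{2} = 146^{2} = 21316$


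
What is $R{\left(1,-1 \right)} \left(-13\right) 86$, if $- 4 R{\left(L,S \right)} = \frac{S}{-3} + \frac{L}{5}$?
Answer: $\frac{2236}{15} \approx 149.07$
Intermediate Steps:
$R{\left(L,S \right)} = - \frac{L}{20} + \frac{S}{12}$ ($R{\left(L,S \right)} = - \frac{\frac{S}{-3} + \frac{L}{5}}{4} = - \frac{S \left(- \frac{1}{3}\right) + L \frac{1}{5}}{4} = - \frac{- \frac{S}{3} + \frac{L}{5}}{4} = - \frac{L}{20} + \frac{S}{12}$)
$R{\left(1,-1 \right)} \left(-13\right) 86 = \left(\left(- \frac{1}{20}\right) 1 + \frac{1}{12} \left(-1\right)\right) \left(-13\right) 86 = \left(- \frac{1}{20} - \frac{1}{12}\right) \left(-13\right) 86 = \left(- \frac{2}{15}\right) \left(-13\right) 86 = \frac{26}{15} \cdot 86 = \frac{2236}{15}$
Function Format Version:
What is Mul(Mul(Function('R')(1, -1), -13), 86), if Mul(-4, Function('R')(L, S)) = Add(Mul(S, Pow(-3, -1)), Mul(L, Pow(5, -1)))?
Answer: Rational(2236, 15) ≈ 149.07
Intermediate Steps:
Function('R')(L, S) = Add(Mul(Rational(-1, 20), L), Mul(Rational(1, 12), S)) (Function('R')(L, S) = Mul(Rational(-1, 4), Add(Mul(S, Pow(-3, -1)), Mul(L, Pow(5, -1)))) = Mul(Rational(-1, 4), Add(Mul(S, Rational(-1, 3)), Mul(L, Rational(1, 5)))) = Mul(Rational(-1, 4), Add(Mul(Rational(-1, 3), S), Mul(Rational(1, 5), L))) = Add(Mul(Rational(-1, 20), L), Mul(Rational(1, 12), S)))
Mul(Mul(Function('R')(1, -1), -13), 86) = Mul(Mul(Add(Mul(Rational(-1, 20), 1), Mul(Rational(1, 12), -1)), -13), 86) = Mul(Mul(Add(Rational(-1, 20), Rational(-1, 12)), -13), 86) = Mul(Mul(Rational(-2, 15), -13), 86) = Mul(Rational(26, 15), 86) = Rational(2236, 15)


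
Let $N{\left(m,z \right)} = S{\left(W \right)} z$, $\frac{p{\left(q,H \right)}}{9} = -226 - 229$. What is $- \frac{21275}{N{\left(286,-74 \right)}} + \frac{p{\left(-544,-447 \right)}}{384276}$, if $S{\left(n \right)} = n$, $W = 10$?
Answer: $\frac{920320}{32023} \approx 28.739$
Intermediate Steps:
$p{\left(q,H \right)} = -4095$ ($p{\left(q,H \right)} = 9 \left(-226 - 229\right) = 9 \left(-455\right) = -4095$)
$N{\left(m,z \right)} = 10 z$
$- \frac{21275}{N{\left(286,-74 \right)}} + \frac{p{\left(-544,-447 \right)}}{384276} = - \frac{21275}{10 \left(-74\right)} - \frac{4095}{384276} = - \frac{21275}{-740} - \frac{1365}{128092} = \left(-21275\right) \left(- \frac{1}{740}\right) - \frac{1365}{128092} = \frac{115}{4} - \frac{1365}{128092} = \frac{920320}{32023}$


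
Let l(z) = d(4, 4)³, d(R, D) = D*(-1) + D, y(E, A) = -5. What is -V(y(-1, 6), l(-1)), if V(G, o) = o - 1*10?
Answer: 10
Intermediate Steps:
d(R, D) = 0 (d(R, D) = -D + D = 0)
l(z) = 0 (l(z) = 0³ = 0)
V(G, o) = -10 + o (V(G, o) = o - 10 = -10 + o)
-V(y(-1, 6), l(-1)) = -(-10 + 0) = -1*(-10) = 10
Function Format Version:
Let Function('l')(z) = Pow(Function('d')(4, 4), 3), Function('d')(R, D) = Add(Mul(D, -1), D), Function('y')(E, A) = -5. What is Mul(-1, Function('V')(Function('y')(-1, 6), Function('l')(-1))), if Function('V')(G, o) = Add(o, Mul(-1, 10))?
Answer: 10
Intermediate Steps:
Function('d')(R, D) = 0 (Function('d')(R, D) = Add(Mul(-1, D), D) = 0)
Function('l')(z) = 0 (Function('l')(z) = Pow(0, 3) = 0)
Function('V')(G, o) = Add(-10, o) (Function('V')(G, o) = Add(o, -10) = Add(-10, o))
Mul(-1, Function('V')(Function('y')(-1, 6), Function('l')(-1))) = Mul(-1, Add(-10, 0)) = Mul(-1, -10) = 10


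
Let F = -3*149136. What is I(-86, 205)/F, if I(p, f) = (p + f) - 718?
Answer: 599/447408 ≈ 0.0013388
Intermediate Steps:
I(p, f) = -718 + f + p (I(p, f) = (f + p) - 718 = -718 + f + p)
F = -447408
I(-86, 205)/F = (-718 + 205 - 86)/(-447408) = -599*(-1/447408) = 599/447408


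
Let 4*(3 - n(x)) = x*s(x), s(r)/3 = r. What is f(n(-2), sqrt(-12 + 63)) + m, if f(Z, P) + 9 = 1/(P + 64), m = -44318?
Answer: -179302651/4045 - sqrt(51)/4045 ≈ -44327.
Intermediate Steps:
s(r) = 3*r
n(x) = 3 - 3*x**2/4 (n(x) = 3 - x*3*x/4 = 3 - 3*x**2/4)
f(Z, P) = -9 + 1/(64 + P) (f(Z, P) = -9 + 1/(P + 64) = -9 + 1/(64 + P))
f(n(-2), sqrt(-12 + 63)) + m = (-575 - 9*sqrt(-12 + 63))/(64 + sqrt(-12 + 63)) - 44318 = (-575 - 9*sqrt(51))/(64 + sqrt(51)) - 44318 = -44318 + (-575 - 9*sqrt(51))/(64 + sqrt(51))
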